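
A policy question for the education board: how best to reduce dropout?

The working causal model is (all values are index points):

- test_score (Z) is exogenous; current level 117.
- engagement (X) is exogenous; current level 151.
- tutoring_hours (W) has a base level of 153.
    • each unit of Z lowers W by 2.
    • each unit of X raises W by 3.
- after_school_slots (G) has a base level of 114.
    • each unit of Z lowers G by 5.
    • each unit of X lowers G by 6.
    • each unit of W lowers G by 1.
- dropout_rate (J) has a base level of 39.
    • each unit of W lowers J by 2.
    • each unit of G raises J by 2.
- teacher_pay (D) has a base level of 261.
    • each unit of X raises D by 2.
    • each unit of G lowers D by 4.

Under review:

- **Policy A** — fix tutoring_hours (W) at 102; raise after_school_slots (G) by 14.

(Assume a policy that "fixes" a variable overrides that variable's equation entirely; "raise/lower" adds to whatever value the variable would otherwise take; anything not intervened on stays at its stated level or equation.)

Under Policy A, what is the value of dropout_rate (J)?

-3095

Policy A (W := 102, G + 14):
  Z = 117
  X = 151
  W = 102
  G = 114 − 5·117 − 6·151 − 102 (+14 from intervention) = -1465
  J = 39 − 2·102 + 2·(-1465) = -3095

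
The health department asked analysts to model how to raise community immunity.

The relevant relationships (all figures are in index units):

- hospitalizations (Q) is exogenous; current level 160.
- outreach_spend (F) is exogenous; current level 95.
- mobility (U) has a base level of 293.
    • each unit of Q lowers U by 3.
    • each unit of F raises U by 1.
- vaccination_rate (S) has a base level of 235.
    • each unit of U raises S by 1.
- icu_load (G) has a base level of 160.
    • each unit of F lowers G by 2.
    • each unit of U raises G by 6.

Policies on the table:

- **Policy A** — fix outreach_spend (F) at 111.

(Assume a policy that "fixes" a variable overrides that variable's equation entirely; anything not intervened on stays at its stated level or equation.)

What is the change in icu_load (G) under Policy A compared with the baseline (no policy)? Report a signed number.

64

Baseline:
  Q = 160
  F = 95
  U = 293 − 3·160 + 95 = -92
  G = 160 − 2·95 + 6·(-92) = -582
Policy A (F := 111):
  Q = 160
  F = 111
  U = 293 − 3·160 + 111 = -76
  G = 160 − 2·111 + 6·(-76) = -518
Change in G: -518 − (-582) = 64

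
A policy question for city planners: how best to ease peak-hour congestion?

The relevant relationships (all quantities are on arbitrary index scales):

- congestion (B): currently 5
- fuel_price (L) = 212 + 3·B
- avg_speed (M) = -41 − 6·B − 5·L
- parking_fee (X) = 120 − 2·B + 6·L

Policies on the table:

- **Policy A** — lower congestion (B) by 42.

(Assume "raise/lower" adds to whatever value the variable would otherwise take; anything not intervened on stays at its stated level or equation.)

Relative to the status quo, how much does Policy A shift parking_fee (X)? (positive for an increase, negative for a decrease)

-672

Baseline:
  B = 5
  L = 212 + 3·5 = 227
  X = 120 − 2·5 + 6·227 = 1472
Policy A (B − 42):
  B = 5 − 42 = -37
  L = 212 + 3·(-37) = 101
  X = 120 − 2·(-37) + 6·101 = 800
Change in X: 800 − 1472 = -672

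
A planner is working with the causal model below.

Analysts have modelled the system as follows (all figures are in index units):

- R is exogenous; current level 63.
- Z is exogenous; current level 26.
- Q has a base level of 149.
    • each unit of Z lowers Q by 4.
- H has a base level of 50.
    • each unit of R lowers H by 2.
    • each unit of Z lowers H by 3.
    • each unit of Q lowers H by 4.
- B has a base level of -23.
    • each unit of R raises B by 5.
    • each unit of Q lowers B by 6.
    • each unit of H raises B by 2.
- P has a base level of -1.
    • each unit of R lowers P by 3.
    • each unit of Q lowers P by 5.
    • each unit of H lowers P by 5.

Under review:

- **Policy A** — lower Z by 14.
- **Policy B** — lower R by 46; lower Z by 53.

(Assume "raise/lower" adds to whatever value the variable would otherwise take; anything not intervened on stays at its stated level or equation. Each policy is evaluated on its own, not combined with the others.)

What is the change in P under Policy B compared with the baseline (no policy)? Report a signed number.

Baseline:
  R = 63
  Z = 26
  Q = 149 − 4·26 = 45
  H = 50 − 2·63 − 3·26 − 4·45 = -334
  P = -1 − 3·63 − 5·45 − 5·(-334) = 1255
Policy B (R − 46, Z − 53):
  R = 63 − 46 = 17
  Z = 26 − 53 = -27
  Q = 149 − 4·(-27) = 257
  H = 50 − 2·17 − 3·(-27) − 4·257 = -931
  P = -1 − 3·17 − 5·257 − 5·(-931) = 3318
Change in P: 3318 − 1255 = 2063

2063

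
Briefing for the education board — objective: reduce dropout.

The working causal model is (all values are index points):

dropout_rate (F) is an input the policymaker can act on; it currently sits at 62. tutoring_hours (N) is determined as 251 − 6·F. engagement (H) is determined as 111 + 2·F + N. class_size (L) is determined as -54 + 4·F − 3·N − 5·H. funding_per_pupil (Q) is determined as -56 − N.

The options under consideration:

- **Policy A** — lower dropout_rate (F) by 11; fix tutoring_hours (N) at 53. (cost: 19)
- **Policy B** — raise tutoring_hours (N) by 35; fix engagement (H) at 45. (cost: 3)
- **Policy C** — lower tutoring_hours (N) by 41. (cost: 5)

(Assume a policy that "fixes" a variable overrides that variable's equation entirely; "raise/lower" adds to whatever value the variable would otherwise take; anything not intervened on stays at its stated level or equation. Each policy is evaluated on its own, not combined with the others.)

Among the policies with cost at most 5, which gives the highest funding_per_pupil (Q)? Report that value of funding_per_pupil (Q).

Policy B (N + 35, H := 45):
  F = 62
  N = 251 − 6·62 (+35 from intervention) = -86
  Q = -56 − (-86) = 30
Policy C (N − 41):
  F = 62
  N = 251 − 6·62 (−41 from intervention) = -162
  Q = -56 − (-162) = 106
Comparing — Policy B: Q=30, Policy C: Q=106. Highest is 106 (Policy C).

106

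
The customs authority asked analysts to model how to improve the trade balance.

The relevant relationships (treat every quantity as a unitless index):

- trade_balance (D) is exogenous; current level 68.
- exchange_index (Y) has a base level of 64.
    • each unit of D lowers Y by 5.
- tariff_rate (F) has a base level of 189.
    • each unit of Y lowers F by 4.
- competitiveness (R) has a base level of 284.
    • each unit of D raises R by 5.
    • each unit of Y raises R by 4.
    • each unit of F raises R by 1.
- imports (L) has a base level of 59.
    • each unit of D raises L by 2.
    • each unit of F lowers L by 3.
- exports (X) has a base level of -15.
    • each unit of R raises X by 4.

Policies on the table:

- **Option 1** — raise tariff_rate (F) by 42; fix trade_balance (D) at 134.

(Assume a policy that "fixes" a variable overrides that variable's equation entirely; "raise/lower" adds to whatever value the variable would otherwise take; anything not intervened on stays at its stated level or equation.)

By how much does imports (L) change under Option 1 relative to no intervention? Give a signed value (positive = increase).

Baseline:
  D = 68
  Y = 64 − 5·68 = -276
  F = 189 − 4·(-276) = 1293
  L = 59 + 2·68 − 3·1293 = -3684
Option 1 (F + 42, D := 134):
  D = 134
  Y = 64 − 5·134 = -606
  F = 189 − 4·(-606) (+42 from intervention) = 2655
  L = 59 + 2·134 − 3·2655 = -7638
Change in L: -7638 − (-3684) = -3954

-3954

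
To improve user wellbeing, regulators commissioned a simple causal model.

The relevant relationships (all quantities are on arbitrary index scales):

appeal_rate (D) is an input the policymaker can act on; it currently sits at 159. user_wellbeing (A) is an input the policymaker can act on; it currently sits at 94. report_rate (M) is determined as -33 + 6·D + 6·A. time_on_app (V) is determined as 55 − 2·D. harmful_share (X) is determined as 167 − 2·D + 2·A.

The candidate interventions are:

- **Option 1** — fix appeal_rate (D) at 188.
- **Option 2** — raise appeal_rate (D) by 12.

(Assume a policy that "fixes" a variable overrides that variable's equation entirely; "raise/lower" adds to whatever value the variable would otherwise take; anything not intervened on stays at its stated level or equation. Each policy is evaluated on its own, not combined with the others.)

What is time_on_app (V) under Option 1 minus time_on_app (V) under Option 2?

-34

Option 1 (D := 188):
  D = 188
  V = 55 − 2·188 = -321
Option 2 (D + 12):
  D = 159 + 12 = 171
  V = 55 − 2·171 = -287
V: -321 − (-287) = -34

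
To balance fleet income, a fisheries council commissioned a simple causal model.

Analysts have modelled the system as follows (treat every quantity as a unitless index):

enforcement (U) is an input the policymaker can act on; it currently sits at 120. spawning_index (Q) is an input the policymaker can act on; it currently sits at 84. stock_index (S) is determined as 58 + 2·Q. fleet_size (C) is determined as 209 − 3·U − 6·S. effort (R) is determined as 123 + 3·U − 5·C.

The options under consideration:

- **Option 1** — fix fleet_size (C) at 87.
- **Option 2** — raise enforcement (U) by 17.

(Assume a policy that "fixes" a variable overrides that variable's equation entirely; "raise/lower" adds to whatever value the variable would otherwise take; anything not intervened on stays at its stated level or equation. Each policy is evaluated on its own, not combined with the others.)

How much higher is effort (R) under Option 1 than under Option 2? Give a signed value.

-8276

Option 1 (C := 87):
  U = 120
  Q = 84
  S = 58 + 2·84 = 226
  C = 87
  R = 123 + 3·120 − 5·87 = 48
Option 2 (U + 17):
  U = 120 + 17 = 137
  Q = 84
  S = 58 + 2·84 = 226
  C = 209 − 3·137 − 6·226 = -1558
  R = 123 + 3·137 − 5·(-1558) = 8324
R: 48 − 8324 = -8276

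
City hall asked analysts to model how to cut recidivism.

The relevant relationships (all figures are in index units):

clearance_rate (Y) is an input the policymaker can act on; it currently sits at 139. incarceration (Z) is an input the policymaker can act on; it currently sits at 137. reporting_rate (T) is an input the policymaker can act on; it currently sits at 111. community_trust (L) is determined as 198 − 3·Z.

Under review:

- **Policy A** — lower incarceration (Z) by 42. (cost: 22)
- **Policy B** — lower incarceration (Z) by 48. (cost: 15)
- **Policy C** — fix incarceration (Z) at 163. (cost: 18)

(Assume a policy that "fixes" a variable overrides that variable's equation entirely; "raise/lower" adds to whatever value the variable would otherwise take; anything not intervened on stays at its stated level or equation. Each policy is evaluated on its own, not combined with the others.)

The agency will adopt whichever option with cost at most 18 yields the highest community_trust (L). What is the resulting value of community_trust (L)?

-69

Policy B (Z − 48):
  Z = 137 − 48 = 89
  L = 198 − 3·89 = -69
Policy C (Z := 163):
  Z = 163
  L = 198 − 3·163 = -291
Comparing — Policy B: L=-69, Policy C: L=-291. Highest is -69 (Policy B).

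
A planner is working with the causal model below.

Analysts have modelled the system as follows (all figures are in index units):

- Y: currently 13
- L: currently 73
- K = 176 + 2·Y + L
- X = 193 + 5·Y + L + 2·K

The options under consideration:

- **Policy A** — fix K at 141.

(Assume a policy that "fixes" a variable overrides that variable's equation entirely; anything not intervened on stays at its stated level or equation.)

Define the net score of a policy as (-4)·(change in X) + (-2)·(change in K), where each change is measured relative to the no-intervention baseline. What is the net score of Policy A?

1340

Baseline:
  Y = 13
  L = 73
  K = 176 + 2·13 + 73 = 275
  X = 193 + 5·13 + 73 + 2·275 = 881
Policy A (K := 141):
  Y = 13
  L = 73
  K = 141
  X = 193 + 5·13 + 73 + 2·141 = 613
ΔX = 613 − 881 = -268; ΔK = 141 − 275 = -134
Score = (-4)·(-268) + (-2)·(-134) = 1340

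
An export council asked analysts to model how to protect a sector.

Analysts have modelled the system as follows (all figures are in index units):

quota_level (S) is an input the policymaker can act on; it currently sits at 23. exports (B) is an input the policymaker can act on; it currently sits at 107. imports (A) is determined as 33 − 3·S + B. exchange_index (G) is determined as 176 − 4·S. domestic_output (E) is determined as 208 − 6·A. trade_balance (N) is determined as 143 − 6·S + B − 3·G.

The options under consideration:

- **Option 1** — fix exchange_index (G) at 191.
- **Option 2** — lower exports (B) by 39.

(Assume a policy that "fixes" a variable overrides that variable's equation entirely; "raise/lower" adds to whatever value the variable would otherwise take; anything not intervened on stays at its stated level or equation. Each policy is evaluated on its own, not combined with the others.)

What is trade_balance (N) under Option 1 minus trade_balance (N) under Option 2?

-282

Option 1 (G := 191):
  S = 23
  B = 107
  G = 191
  N = 143 − 6·23 + 107 − 3·191 = -461
Option 2 (B − 39):
  S = 23
  B = 107 − 39 = 68
  G = 176 − 4·23 = 84
  N = 143 − 6·23 + 68 − 3·84 = -179
N: -461 − (-179) = -282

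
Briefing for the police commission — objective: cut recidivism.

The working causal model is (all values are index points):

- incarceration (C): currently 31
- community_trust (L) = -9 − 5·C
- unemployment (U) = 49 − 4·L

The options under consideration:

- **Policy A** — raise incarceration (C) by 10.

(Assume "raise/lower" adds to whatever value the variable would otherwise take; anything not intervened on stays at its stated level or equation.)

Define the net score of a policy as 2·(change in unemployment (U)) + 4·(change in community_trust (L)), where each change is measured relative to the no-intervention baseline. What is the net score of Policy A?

200

Baseline:
  C = 31
  L = -9 − 5·31 = -164
  U = 49 − 4·(-164) = 705
Policy A (C + 10):
  C = 31 + 10 = 41
  L = -9 − 5·41 = -214
  U = 49 − 4·(-214) = 905
ΔU = 905 − 705 = 200; ΔL = -214 − (-164) = -50
Score = 2·200 + 4·(-50) = 200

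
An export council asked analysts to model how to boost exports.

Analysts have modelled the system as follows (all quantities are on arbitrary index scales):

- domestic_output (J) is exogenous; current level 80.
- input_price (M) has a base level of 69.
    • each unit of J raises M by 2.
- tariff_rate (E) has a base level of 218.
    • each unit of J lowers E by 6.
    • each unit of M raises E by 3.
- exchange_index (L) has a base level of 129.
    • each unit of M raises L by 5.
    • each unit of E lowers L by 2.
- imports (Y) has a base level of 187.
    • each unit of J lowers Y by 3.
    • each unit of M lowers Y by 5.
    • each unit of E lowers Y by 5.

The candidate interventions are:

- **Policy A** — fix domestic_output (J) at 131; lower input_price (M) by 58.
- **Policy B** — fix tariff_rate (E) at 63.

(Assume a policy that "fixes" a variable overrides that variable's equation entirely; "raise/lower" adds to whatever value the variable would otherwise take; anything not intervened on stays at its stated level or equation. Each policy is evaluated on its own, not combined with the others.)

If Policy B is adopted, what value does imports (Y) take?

Policy B (E := 63):
  J = 80
  M = 69 + 2·80 = 229
  E = 63
  Y = 187 − 3·80 − 5·229 − 5·63 = -1513

-1513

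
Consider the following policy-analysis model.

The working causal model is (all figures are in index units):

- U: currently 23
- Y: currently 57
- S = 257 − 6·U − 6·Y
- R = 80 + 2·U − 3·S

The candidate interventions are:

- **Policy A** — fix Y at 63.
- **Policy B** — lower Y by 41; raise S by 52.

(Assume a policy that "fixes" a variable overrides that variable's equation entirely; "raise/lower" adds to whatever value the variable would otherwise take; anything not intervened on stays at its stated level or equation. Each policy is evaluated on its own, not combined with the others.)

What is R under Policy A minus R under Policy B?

Policy A (Y := 63):
  U = 23
  Y = 63
  S = 257 − 6·23 − 6·63 = -259
  R = 80 + 2·23 − 3·(-259) = 903
Policy B (Y − 41, S + 52):
  U = 23
  Y = 57 − 41 = 16
  S = 257 − 6·23 − 6·16 (+52 from intervention) = 75
  R = 80 + 2·23 − 3·75 = -99
R: 903 − (-99) = 1002

1002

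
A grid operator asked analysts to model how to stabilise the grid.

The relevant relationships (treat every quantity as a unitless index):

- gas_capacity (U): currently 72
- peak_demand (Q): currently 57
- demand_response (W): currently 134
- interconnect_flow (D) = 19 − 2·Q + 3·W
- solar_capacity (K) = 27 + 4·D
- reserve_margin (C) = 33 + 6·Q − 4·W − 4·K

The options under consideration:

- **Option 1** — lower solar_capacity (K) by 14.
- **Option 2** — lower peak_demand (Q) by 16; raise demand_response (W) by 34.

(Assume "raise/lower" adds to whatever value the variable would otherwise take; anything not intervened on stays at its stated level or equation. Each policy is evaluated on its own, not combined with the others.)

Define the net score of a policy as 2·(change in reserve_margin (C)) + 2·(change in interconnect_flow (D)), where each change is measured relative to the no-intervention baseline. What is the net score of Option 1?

112

Baseline:
  Q = 57
  W = 134
  D = 19 − 2·57 + 3·134 = 307
  K = 27 + 4·307 = 1255
  C = 33 + 6·57 − 4·134 − 4·1255 = -5181
Option 1 (K − 14):
  Q = 57
  W = 134
  D = 19 − 2·57 + 3·134 = 307
  K = 27 + 4·307 (−14 from intervention) = 1241
  C = 33 + 6·57 − 4·134 − 4·1241 = -5125
ΔC = -5125 − (-5181) = 56; ΔD = 307 − 307 = 0
Score = 2·56 + 2·0 = 112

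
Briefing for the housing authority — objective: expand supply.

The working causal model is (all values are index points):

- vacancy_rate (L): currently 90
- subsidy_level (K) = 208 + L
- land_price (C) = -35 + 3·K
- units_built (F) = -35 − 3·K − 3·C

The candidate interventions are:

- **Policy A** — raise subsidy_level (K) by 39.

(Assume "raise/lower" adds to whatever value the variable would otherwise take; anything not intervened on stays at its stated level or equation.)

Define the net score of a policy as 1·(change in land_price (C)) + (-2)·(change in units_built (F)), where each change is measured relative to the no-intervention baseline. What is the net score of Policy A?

Baseline:
  L = 90
  K = 208 + 90 = 298
  C = -35 + 3·298 = 859
  F = -35 − 3·298 − 3·859 = -3506
Policy A (K + 39):
  L = 90
  K = 208 + 90 (+39 from intervention) = 337
  C = -35 + 3·337 = 976
  F = -35 − 3·337 − 3·976 = -3974
ΔC = 976 − 859 = 117; ΔF = -3974 − (-3506) = -468
Score = 1·117 + (-2)·(-468) = 1053

1053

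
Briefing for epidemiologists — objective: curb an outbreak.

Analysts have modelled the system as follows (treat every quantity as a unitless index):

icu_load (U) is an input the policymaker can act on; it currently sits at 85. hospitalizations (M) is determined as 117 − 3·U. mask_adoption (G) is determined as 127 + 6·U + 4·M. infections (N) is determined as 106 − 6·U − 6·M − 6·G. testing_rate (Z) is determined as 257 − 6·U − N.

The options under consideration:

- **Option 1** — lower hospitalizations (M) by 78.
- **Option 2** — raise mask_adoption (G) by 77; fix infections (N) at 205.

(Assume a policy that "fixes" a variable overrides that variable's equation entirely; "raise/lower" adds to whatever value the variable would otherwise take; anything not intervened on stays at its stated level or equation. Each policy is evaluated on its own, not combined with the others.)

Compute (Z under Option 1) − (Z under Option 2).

Option 1 (M − 78):
  U = 85
  M = 117 − 3·85 (−78 from intervention) = -216
  G = 127 + 6·85 + 4·(-216) = -227
  N = 106 − 6·85 − 6·(-216) − 6·(-227) = 2254
  Z = 257 − 6·85 − 2254 = -2507
Option 2 (G + 77, N := 205):
  U = 85
  M = 117 − 3·85 = -138
  G = 127 + 6·85 + 4·(-138) (+77 from intervention) = 162
  N = 205
  Z = 257 − 6·85 − 205 = -458
Z: -2507 − (-458) = -2049

-2049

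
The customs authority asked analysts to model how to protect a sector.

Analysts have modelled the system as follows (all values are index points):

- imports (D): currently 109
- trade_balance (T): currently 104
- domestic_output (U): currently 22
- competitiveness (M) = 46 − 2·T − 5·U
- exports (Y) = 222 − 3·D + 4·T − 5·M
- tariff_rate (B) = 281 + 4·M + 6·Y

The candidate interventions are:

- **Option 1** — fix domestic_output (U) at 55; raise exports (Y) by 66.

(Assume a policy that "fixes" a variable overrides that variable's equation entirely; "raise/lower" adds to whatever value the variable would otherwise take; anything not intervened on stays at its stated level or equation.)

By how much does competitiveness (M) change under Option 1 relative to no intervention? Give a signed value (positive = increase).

-165

Baseline:
  T = 104
  U = 22
  M = 46 − 2·104 − 5·22 = -272
Option 1 (U := 55, Y + 66):
  T = 104
  U = 55
  M = 46 − 2·104 − 5·55 = -437
Change in M: -437 − (-272) = -165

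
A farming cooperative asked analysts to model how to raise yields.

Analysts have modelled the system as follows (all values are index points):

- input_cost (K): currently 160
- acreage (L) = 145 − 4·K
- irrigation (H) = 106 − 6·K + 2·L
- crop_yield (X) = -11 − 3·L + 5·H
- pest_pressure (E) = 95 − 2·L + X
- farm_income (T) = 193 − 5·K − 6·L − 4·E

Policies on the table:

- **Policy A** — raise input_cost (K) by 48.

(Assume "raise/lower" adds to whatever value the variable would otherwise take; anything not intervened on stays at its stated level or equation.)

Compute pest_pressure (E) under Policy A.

-9061

Policy A (K + 48):
  K = 160 + 48 = 208
  L = 145 − 4·208 = -687
  H = 106 − 6·208 + 2·(-687) = -2516
  X = -11 − 3·(-687) + 5·(-2516) = -10530
  E = 95 − 2·(-687) + (-10530) = -9061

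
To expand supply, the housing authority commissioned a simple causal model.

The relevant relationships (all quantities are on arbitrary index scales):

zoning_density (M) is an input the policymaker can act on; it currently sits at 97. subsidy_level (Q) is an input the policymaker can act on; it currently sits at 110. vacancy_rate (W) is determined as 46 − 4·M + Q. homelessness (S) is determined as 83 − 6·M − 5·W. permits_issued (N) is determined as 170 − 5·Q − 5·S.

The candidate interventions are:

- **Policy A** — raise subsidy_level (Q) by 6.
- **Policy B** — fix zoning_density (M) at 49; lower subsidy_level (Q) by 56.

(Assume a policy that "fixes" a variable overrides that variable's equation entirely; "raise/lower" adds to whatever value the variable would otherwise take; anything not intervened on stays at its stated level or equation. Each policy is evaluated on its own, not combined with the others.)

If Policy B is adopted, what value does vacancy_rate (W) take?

Policy B (M := 49, Q − 56):
  M = 49
  Q = 110 − 56 = 54
  W = 46 − 4·49 + 54 = -96

-96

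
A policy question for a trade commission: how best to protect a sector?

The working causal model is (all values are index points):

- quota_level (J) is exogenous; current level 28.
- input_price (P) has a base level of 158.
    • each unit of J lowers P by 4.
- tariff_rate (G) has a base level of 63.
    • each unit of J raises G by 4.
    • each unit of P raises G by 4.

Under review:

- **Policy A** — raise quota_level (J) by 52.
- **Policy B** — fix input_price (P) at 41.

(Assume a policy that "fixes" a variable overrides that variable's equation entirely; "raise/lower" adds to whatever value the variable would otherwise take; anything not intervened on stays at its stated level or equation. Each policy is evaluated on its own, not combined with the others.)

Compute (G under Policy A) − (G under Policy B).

Policy A (J + 52):
  J = 28 + 52 = 80
  P = 158 − 4·80 = -162
  G = 63 + 4·80 + 4·(-162) = -265
Policy B (P := 41):
  J = 28
  P = 41
  G = 63 + 4·28 + 4·41 = 339
G: -265 − 339 = -604

-604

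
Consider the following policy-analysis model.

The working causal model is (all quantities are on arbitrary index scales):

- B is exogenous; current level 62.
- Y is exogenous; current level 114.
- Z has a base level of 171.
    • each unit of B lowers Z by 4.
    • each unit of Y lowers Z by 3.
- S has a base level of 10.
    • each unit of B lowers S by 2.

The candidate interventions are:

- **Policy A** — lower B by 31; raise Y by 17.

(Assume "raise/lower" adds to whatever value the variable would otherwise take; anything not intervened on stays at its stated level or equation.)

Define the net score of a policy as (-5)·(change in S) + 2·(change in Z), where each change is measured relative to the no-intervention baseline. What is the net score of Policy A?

-164

Baseline:
  B = 62
  Y = 114
  Z = 171 − 4·62 − 3·114 = -419
  S = 10 − 2·62 = -114
Policy A (B − 31, Y + 17):
  B = 62 − 31 = 31
  Y = 114 + 17 = 131
  Z = 171 − 4·31 − 3·131 = -346
  S = 10 − 2·31 = -52
ΔS = -52 − (-114) = 62; ΔZ = -346 − (-419) = 73
Score = (-5)·62 + 2·73 = -164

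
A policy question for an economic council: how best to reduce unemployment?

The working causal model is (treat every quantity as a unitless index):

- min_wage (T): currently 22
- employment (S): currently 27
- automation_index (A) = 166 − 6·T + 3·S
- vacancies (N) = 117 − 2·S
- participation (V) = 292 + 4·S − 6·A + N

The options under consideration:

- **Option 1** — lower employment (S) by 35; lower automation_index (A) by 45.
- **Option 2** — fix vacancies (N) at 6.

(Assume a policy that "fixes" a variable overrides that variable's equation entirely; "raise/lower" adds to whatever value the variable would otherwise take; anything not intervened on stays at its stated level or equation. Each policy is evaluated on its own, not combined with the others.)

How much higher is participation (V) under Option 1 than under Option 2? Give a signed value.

Option 1 (S − 35, A − 45):
  T = 22
  S = 27 − 35 = -8
  A = 166 − 6·22 + 3·(-8) (−45 from intervention) = -35
  N = 117 − 2·(-8) = 133
  V = 292 + 4·(-8) − 6·(-35) + 133 = 603
Option 2 (N := 6):
  T = 22
  S = 27
  A = 166 − 6·22 + 3·27 = 115
  N = 6
  V = 292 + 4·27 − 6·115 + 6 = -284
V: 603 − (-284) = 887

887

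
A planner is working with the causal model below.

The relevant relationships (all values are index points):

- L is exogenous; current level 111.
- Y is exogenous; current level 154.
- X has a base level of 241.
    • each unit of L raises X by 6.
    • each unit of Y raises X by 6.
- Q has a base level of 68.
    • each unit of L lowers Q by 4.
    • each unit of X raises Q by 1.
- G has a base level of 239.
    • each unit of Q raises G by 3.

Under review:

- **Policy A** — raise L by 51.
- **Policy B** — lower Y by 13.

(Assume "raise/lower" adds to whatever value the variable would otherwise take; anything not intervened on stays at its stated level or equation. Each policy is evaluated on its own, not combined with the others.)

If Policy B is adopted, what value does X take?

1753

Policy B (Y − 13):
  L = 111
  Y = 154 − 13 = 141
  X = 241 + 6·111 + 6·141 = 1753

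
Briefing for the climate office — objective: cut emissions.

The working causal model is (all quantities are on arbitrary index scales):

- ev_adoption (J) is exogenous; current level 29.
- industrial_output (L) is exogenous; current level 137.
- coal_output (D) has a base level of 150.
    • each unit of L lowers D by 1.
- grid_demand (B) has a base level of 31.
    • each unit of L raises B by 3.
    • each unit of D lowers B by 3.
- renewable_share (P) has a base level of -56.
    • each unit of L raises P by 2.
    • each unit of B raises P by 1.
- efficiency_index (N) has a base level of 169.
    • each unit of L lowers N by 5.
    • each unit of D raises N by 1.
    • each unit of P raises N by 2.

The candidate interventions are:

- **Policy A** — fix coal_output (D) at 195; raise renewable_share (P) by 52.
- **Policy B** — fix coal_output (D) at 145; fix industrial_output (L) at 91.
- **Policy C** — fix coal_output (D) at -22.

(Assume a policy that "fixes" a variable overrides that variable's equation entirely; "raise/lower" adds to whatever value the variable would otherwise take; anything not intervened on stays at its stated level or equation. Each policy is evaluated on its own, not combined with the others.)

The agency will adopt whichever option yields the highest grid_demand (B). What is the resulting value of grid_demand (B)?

508

Policy A (D := 195, P + 52):
  L = 137
  D = 195
  B = 31 + 3·137 − 3·195 = -143
Policy B (D := 145, L := 91):
  L = 91
  D = 145
  B = 31 + 3·91 − 3·145 = -131
Policy C (D := -22):
  L = 137
  D = -22
  B = 31 + 3·137 − 3·(-22) = 508
Comparing — Policy A: B=-143, Policy B: B=-131, Policy C: B=508. Highest is 508 (Policy C).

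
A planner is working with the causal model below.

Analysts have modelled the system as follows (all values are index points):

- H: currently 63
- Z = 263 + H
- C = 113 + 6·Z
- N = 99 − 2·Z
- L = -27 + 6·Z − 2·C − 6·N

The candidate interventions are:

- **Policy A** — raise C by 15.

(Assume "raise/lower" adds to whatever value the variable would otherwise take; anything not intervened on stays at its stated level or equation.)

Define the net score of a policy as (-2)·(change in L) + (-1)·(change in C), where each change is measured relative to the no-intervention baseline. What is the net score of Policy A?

Baseline:
  H = 63
  Z = 263 + 63 = 326
  C = 113 + 6·326 = 2069
  N = 99 − 2·326 = -553
  L = -27 + 6·326 − 2·2069 − 6·(-553) = 1109
Policy A (C + 15):
  H = 63
  Z = 263 + 63 = 326
  C = 113 + 6·326 (+15 from intervention) = 2084
  N = 99 − 2·326 = -553
  L = -27 + 6·326 − 2·2084 − 6·(-553) = 1079
ΔL = 1079 − 1109 = -30; ΔC = 2084 − 2069 = 15
Score = (-2)·(-30) + (-1)·15 = 45

45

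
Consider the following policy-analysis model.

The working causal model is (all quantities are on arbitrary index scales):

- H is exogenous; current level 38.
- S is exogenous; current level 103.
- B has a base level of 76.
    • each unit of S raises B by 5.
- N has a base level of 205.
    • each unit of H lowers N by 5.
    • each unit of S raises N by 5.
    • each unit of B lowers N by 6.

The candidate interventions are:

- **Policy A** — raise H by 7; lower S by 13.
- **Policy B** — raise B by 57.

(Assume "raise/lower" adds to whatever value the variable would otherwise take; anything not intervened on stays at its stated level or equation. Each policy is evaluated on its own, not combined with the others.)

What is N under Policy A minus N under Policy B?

632

Policy A (H + 7, S − 13):
  H = 38 + 7 = 45
  S = 103 − 13 = 90
  B = 76 + 5·90 = 526
  N = 205 − 5·45 + 5·90 − 6·526 = -2726
Policy B (B + 57):
  H = 38
  S = 103
  B = 76 + 5·103 (+57 from intervention) = 648
  N = 205 − 5·38 + 5·103 − 6·648 = -3358
N: -2726 − (-3358) = 632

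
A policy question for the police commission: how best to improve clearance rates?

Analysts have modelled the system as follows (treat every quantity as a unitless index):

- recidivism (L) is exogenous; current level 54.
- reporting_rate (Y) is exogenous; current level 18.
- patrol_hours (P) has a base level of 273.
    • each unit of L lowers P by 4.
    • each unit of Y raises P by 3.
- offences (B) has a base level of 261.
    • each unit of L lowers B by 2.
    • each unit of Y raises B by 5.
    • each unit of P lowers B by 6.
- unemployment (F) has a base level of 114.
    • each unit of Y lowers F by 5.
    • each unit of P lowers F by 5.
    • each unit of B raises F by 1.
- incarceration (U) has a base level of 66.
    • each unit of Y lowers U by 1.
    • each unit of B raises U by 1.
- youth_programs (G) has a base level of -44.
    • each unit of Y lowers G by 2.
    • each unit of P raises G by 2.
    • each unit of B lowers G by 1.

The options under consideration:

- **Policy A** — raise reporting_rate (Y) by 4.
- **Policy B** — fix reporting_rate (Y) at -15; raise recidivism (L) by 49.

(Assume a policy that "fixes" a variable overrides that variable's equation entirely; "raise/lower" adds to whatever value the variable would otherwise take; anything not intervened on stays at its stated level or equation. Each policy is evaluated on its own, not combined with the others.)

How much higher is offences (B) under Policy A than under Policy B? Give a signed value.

Policy A (Y + 4):
  L = 54
  Y = 18 + 4 = 22
  P = 273 − 4·54 + 3·22 = 123
  B = 261 − 2·54 + 5·22 − 6·123 = -475
Policy B (Y := -15, L + 49):
  L = 54 + 49 = 103
  Y = -15
  P = 273 − 4·103 + 3·(-15) = -184
  B = 261 − 2·103 + 5·(-15) − 6·(-184) = 1084
B: -475 − 1084 = -1559

-1559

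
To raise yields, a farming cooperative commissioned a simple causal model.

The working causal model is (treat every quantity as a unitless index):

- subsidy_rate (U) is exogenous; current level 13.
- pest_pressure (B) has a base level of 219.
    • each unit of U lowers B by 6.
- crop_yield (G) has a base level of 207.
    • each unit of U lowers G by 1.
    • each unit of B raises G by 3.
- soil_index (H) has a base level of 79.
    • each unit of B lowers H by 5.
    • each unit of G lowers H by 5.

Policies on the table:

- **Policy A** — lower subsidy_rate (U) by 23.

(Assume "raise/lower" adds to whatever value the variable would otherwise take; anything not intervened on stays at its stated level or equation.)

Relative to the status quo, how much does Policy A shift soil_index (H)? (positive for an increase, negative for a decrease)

-2875

Baseline:
  U = 13
  B = 219 − 6·13 = 141
  G = 207 − 13 + 3·141 = 617
  H = 79 − 5·141 − 5·617 = -3711
Policy A (U − 23):
  U = 13 − 23 = -10
  B = 219 − 6·(-10) = 279
  G = 207 − (-10) + 3·279 = 1054
  H = 79 − 5·279 − 5·1054 = -6586
Change in H: -6586 − (-3711) = -2875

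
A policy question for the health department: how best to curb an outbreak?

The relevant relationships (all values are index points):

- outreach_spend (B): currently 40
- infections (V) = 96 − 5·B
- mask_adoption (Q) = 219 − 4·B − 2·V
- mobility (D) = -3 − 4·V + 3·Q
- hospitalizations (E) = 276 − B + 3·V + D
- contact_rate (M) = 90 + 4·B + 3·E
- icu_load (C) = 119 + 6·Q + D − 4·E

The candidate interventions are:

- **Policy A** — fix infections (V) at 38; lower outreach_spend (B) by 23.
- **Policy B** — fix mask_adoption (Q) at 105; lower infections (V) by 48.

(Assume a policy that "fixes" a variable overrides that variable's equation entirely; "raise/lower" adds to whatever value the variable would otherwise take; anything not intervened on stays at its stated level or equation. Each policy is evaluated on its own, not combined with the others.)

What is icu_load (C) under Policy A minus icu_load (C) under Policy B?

Policy A (V := 38, B − 23):
  B = 40 − 23 = 17
  V = 38
  Q = 219 − 4·17 − 2·38 = 75
  D = -3 − 4·38 + 3·75 = 70
  E = 276 − 17 + 3·38 + 70 = 443
  C = 119 + 6·75 + 70 − 4·443 = -1133
Policy B (Q := 105, V − 48):
  B = 40
  V = 96 − 5·40 (−48 from intervention) = -152
  Q = 105
  D = -3 − 4·(-152) + 3·105 = 920
  E = 276 − 40 + 3·(-152) + 920 = 700
  C = 119 + 6·105 + 920 − 4·700 = -1131
C: -1133 − (-1131) = -2

-2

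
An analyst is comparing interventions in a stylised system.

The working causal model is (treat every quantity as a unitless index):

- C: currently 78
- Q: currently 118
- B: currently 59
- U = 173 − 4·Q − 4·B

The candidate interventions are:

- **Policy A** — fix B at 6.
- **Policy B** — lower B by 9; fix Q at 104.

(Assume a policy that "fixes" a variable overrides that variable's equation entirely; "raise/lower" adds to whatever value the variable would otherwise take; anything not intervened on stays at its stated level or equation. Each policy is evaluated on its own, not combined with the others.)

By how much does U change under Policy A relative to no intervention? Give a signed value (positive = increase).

Baseline:
  Q = 118
  B = 59
  U = 173 − 4·118 − 4·59 = -535
Policy A (B := 6):
  Q = 118
  B = 6
  U = 173 − 4·118 − 4·6 = -323
Change in U: -323 − (-535) = 212

212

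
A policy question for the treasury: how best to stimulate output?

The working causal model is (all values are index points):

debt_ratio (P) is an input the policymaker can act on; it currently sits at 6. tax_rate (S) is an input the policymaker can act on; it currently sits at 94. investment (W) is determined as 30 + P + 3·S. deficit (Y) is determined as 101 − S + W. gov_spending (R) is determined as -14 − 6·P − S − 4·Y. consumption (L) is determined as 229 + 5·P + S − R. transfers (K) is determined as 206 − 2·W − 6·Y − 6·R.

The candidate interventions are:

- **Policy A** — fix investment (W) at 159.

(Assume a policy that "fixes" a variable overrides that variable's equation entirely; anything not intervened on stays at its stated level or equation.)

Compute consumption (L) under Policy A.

Policy A (W := 159):
  P = 6
  S = 94
  W = 159
  Y = 101 − 94 + 159 = 166
  R = -14 − 6·6 − 94 − 4·166 = -808
  L = 229 + 5·6 + 94 − (-808) = 1161

1161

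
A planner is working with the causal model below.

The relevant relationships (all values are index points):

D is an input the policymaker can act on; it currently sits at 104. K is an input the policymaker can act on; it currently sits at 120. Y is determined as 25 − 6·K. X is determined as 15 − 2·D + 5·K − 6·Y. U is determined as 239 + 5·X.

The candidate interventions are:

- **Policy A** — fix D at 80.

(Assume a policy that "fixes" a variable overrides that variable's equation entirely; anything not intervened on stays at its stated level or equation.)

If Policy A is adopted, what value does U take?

Policy A (D := 80):
  D = 80
  K = 120
  Y = 25 − 6·120 = -695
  X = 15 − 2·80 + 5·120 − 6·(-695) = 4625
  U = 239 + 5·4625 = 23364

23364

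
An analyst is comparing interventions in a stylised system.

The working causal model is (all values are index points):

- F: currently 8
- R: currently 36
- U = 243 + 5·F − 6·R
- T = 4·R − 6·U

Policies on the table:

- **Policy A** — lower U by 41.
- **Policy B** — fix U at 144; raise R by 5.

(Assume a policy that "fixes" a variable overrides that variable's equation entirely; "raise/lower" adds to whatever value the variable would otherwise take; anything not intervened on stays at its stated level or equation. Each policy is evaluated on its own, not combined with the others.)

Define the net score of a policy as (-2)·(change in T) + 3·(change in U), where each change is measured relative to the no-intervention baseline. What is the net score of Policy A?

Baseline:
  F = 8
  R = 36
  U = 243 + 5·8 − 6·36 = 67
  T = 0 + 4·36 − 6·67 = -258
Policy A (U − 41):
  F = 8
  R = 36
  U = 243 + 5·8 − 6·36 (−41 from intervention) = 26
  T = 0 + 4·36 − 6·26 = -12
ΔT = -12 − (-258) = 246; ΔU = 26 − 67 = -41
Score = (-2)·246 + 3·(-41) = -615

-615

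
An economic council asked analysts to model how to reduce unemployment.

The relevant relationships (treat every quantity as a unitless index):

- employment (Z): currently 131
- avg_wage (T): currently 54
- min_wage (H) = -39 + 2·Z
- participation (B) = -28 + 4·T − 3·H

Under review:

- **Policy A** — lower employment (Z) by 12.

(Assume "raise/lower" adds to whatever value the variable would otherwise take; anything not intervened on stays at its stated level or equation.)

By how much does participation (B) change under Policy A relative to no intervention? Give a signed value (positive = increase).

Baseline:
  Z = 131
  T = 54
  H = -39 + 2·131 = 223
  B = -28 + 4·54 − 3·223 = -481
Policy A (Z − 12):
  Z = 131 − 12 = 119
  T = 54
  H = -39 + 2·119 = 199
  B = -28 + 4·54 − 3·199 = -409
Change in B: -409 − (-481) = 72

72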